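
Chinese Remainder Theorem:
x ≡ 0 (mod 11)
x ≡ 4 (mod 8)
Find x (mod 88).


M = 11*8 = 88
M1 = M/11 = 8, M2 = M/8 = 11
M1^(-1) mod 11 = 7, M2^(-1) mod 8 = 3
x = 0*8*7 + 4*11*3 = 132
132 mod 88 = 44
Check: 44 mod 11 = 0 ✓, 44 mod 8 = 4 ✓

x ≡ 44 (mod 88)


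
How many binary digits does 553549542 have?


553549542 in base 2 = 100000111111100111111011100110
Number of digits = 30

30 digits (base 2)


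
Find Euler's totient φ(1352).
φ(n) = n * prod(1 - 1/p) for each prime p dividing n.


1352 = 2^3 × 13^2
Prime factors: 2, 13
φ(1352) = 1352 × (1-1/2) × (1-1/13)
= 1352 × 1/2 × 12/13 = 624

φ(1352) = 624


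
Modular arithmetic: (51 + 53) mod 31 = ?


51 + 53 = 104
104 mod 31 = 11


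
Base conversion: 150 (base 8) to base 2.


150 (base 8) = 104 (decimal)
104 (decimal) = 1101000 (base 2)


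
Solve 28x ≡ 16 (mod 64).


GCD(28, 64) = 4 divides 16
Divide: 7x ≡ 4 (mod 16)
x ≡ 12 (mod 16)


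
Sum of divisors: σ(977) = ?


Divisors of 977: 1, 977
Sum = 1 + 977 = 978

σ(977) = 978


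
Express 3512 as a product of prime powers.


3512 / 2 = 1756
1756 / 2 = 878
878 / 2 = 439
439 / 439 = 1
3512 = 2^3 × 439


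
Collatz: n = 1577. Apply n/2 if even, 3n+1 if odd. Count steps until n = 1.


1577 → 4732 → 2366 → 1183 → 3550 → 1775 → 5326 → 2663 → 7990 → 3995 → 11986 → 5993 → 17980 → 8990 → 4495 → 13486 → 6743 → 20230 → 10115 → 30346 → 15173 → 45520 → 22760 → 11380 → 5690 → 2845 → 8536 → 4268 → 2134 → 1067 → 3202 → 1601 → 4804 → 2402 → 1201 → 3604 → 1802 → 901 → 2704 → 1352 → 676 → 338 → 169 → 508 → 254 → 127 → 382 → 191 → 574 → 287 → 862 → 431 → 1294 → 647 → 1942 → 971 → 2914 → 1457 → 4372 → 2186 → 1093 → 3280 → 1640 → 820 → 410 → 205 → 616 → 308 → 154 → 77 → 232 → 116 → 58 → 29 → 88 → 44 → 22 → 11 → 34 → 17 → 52 → 26 → 13 → 40 → 20 → 10 → 5 → 16 → 8 → 4 → 2 → 1
Total steps = 91

91 steps


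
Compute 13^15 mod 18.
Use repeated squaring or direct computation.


13^1 mod 18 = 13
13^2 mod 18 = 7
13^3 mod 18 = 1
13^4 mod 18 = 13
13^5 mod 18 = 7
13^6 mod 18 = 1
13^7 mod 18 = 13
13^8 mod 18 = 7
13^9 mod 18 = 1
13^10 mod 18 = 13
13^11 mod 18 = 7
13^12 mod 18 = 1
13^13 mod 18 = 13
13^14 mod 18 = 7
13^15 mod 18 = 1


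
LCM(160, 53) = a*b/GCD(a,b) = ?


GCD(160, 53) = 1
LCM = 160*53/1 = 8480/1 = 8480

LCM = 8480


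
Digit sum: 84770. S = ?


8 + 4 + 7 + 7 + 0 = 26


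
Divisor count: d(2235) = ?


2235 = 3^1 × 5^1 × 149^1
d(2235) = (1+1) × (1+1) × (1+1) = 8

8 divisors


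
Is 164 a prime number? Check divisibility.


164 / 2 = 82 (exact division)
164 is NOT prime.

No, 164 is not prime


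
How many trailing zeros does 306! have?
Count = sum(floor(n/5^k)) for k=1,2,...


floor(306/5) = 61
floor(306/25) = 12
floor(306/125) = 2
Total = 75

75 trailing zeros


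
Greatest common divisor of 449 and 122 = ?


449 = 3 * 122 + 83
122 = 1 * 83 + 39
83 = 2 * 39 + 5
39 = 7 * 5 + 4
5 = 1 * 4 + 1
4 = 4 * 1 + 0
GCD = 1


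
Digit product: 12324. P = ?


1 × 2 × 3 × 2 × 4 = 48


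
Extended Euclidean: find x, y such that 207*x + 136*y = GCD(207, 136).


Tabular extended Euclidean (each row: r = 207*s + 136*t):
r=207, s=1, t=0
r=136, s=0, t=1
q=1: r=71, s=1, t=-1   [207*(1) + 136*(-1) = 71]
q=1: r=65, s=-1, t=2   [207*(-1) + 136*(2) = 65]
q=1: r=6, s=2, t=-3   [207*(2) + 136*(-3) = 6]
q=10: r=5, s=-21, t=32   [207*(-21) + 136*(32) = 5]
q=1: r=1, s=23, t=-35   [207*(23) + 136*(-35) = 1]
q=5: r=0, s=-136, t=207   [207*(-136) + 136*(207) = 0]
GCD = 1; from the row with r=1: x=23, y=-35
Check: 207*(23) + 136*(-35) = 4761 - 4760 = 1

GCD = 1, x = 23, y = -35


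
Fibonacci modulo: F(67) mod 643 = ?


F(k) mod 643 for k=1..67:
1, 1, 2, 3, 5, 8, 13, 21, 34, 55, 89, 144, 233, 377, 610, 344, 311, 12, 323, 335, 15, 350, 365, 72, 437, 509, 303, 169, 472, 641, 470, 468, 295, 120, 415, 535, 307, 199, 506, 62, 568, 630, 555, 542, 454, 353, 164, 517, 38, 555, 593, 505, 455, 317, 129, 446, 575, 378, 310, 45, 355, 400, 112, 512, 624, 493, 474
F(67) mod 643 = 474


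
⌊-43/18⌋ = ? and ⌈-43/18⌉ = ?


-43/18 = -2.3889
floor = -3
ceil = -2

floor = -3, ceil = -2


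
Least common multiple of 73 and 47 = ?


GCD(73, 47) = 1
LCM = 73*47/1 = 3431/1 = 3431

LCM = 3431


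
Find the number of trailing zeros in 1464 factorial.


floor(1464/5) = 292
floor(1464/25) = 58
floor(1464/125) = 11
floor(1464/625) = 2
Total = 363

363 trailing zeros


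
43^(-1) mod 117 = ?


Use the extended Euclidean algorithm on (117, 43); each row r = 117*s + 43*t:
r=117, s=1, t=0
r=43, s=0, t=1
q=2: r=31, s=1, t=-2   [117*(1) + 43*(-2) = 31]
q=1: r=12, s=-1, t=3   [117*(-1) + 43*(3) = 12]
q=2: r=7, s=3, t=-8   [117*(3) + 43*(-8) = 7]
q=1: r=5, s=-4, t=11   [117*(-4) + 43*(11) = 5]
q=1: r=2, s=7, t=-19   [117*(7) + 43*(-19) = 2]
q=2: r=1, s=-18, t=49   [117*(-18) + 43*(49) = 1]
q=2: r=0, s=43, t=-117   [117*(43) + 43*(-117) = 0]
GCD = 1 with t = 49, so 43*(49) ≡ 1 (mod 117)
Inverse = 49 mod 117 = 49
Check: 43 * 49 = 2107 ≡ 1 (mod 117)

43^(-1) ≡ 49 (mod 117)


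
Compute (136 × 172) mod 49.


136 × 172 = 23392
23392 mod 49 = 19


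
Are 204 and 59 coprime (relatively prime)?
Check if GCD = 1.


Euclidean algorithm:
204 = 3 * 59 + 27
59 = 2 * 27 + 5
27 = 5 * 5 + 2
5 = 2 * 2 + 1
2 = 2 * 1 + 0
GCD(204, 59) = 1

Yes, coprime (GCD = 1)


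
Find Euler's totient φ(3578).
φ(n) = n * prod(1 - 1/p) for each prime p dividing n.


3578 = 2 × 1789
Prime factors: 2, 1789
φ(3578) = 3578 × (1-1/2) × (1-1/1789)
= 3578 × 1/2 × 1788/1789 = 1788

φ(3578) = 1788


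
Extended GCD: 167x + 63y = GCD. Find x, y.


Tabular extended Euclidean (each row: r = 167*s + 63*t):
r=167, s=1, t=0
r=63, s=0, t=1
q=2: r=41, s=1, t=-2   [167*(1) + 63*(-2) = 41]
q=1: r=22, s=-1, t=3   [167*(-1) + 63*(3) = 22]
q=1: r=19, s=2, t=-5   [167*(2) + 63*(-5) = 19]
q=1: r=3, s=-3, t=8   [167*(-3) + 63*(8) = 3]
q=6: r=1, s=20, t=-53   [167*(20) + 63*(-53) = 1]
q=3: r=0, s=-63, t=167   [167*(-63) + 63*(167) = 0]
GCD = 1; from the row with r=1: x=20, y=-53
Check: 167*(20) + 63*(-53) = 3340 - 3339 = 1

GCD = 1, x = 20, y = -53


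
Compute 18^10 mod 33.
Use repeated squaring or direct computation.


18^1 mod 33 = 18
18^2 mod 33 = 27
18^3 mod 33 = 24
18^4 mod 33 = 3
18^5 mod 33 = 21
18^6 mod 33 = 15
18^7 mod 33 = 6
18^8 mod 33 = 9
18^9 mod 33 = 30
18^10 mod 33 = 12


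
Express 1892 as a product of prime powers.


1892 / 2 = 946
946 / 2 = 473
473 / 11 = 43
43 / 43 = 1
1892 = 2^2 × 11 × 43


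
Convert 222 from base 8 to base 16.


222 (base 8) = 146 (decimal)
146 (decimal) = 92 (base 16)


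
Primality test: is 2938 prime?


2938 / 2 = 1469 (exact division)
2938 is NOT prime.

No, 2938 is not prime


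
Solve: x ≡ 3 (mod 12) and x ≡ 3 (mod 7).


M = 12*7 = 84
M1 = M/12 = 7, M2 = M/7 = 12
M1^(-1) mod 12 = 7, M2^(-1) mod 7 = 3
x = 3*7*7 + 3*12*3 = 255
255 mod 84 = 3
Check: 3 mod 12 = 3 ✓, 3 mod 7 = 3 ✓

x ≡ 3 (mod 84)


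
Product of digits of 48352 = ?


4 × 8 × 3 × 5 × 2 = 960


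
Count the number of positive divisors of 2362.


2362 = 2^1 × 1181^1
d(2362) = (1+1) × (1+1) = 4

4 divisors


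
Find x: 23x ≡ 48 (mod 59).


GCD(23, 59) = 1, unique solution
a^(-1) mod 59 = 18
x = 18 * 48 mod 59 = 38

x ≡ 38 (mod 59)


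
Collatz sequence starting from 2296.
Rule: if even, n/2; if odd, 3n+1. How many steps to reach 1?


2296 → 1148 → 574 → 287 → 862 → 431 → 1294 → 647 → 1942 → 971 → 2914 → 1457 → 4372 → 2186 → 1093 → 3280 → 1640 → 820 → 410 → 205 → 616 → 308 → 154 → 77 → 232 → 116 → 58 → 29 → 88 → 44 → 22 → 11 → 34 → 17 → 52 → 26 → 13 → 40 → 20 → 10 → 5 → 16 → 8 → 4 → 2 → 1
Total steps = 45

45 steps


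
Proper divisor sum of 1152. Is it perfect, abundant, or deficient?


Proper divisors: 1, 2, 3, 4, 6, 8, 9, 12, 16, 18, 24, 32, 36, 48, 64, 72, 96, 128, 144, 192, 288, 384, 576
Sum = 1 + 2 + 3 + 4 + 6 + 8 + 9 + 12 + 16 + 18 + 24 + 32 + 36 + 48 + 64 + 72 + 96 + 128 + 144 + 192 + 288 + 384 + 576 = 2163
2163 > 1152 → abundant

s(1152) = 2163 (abundant)


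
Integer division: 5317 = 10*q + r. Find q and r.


5317 = 10 * 531 + 7
Check: 5310 + 7 = 5317

q = 531, r = 7


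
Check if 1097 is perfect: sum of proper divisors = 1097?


Proper divisors of 1097: 1
Sum = 1 = 1

No, 1097 is not perfect (1 ≠ 1097)


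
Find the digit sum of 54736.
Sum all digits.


5 + 4 + 7 + 3 + 6 = 25


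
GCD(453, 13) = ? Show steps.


453 = 34 * 13 + 11
13 = 1 * 11 + 2
11 = 5 * 2 + 1
2 = 2 * 1 + 0
GCD = 1


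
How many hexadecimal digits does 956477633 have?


956477633 in base 16 = 3902B0C1
Number of digits = 8

8 digits (base 16)


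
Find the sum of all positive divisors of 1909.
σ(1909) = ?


Divisors of 1909: 1, 23, 83, 1909
Sum = 1 + 23 + 83 + 1909 = 2016

σ(1909) = 2016


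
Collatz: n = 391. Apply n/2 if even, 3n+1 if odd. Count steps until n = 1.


391 → 1174 → 587 → 1762 → 881 → 2644 → 1322 → 661 → 1984 → 992 → 496 → 248 → 124 → 62 → 31 → 94 → 47 → 142 → 71 → 214 → 107 → 322 → 161 → 484 → 242 → 121 → 364 → 182 → 91 → 274 → 137 → 412 → 206 → 103 → 310 → 155 → 466 → 233 → 700 → 350 → 175 → 526 → 263 → 790 → 395 → 1186 → 593 → 1780 → 890 → 445 → 1336 → 668 → 334 → 167 → 502 → 251 → 754 → 377 → 1132 → 566 → 283 → 850 → 425 → 1276 → 638 → 319 → 958 → 479 → 1438 → 719 → 2158 → 1079 → 3238 → 1619 → 4858 → 2429 → 7288 → 3644 → 1822 → 911 → 2734 → 1367 → 4102 → 2051 → 6154 → 3077 → 9232 → 4616 → 2308 → 1154 → 577 → 1732 → 866 → 433 → 1300 → 650 → 325 → 976 → 488 → 244 → 122 → 61 → 184 → 92 → 46 → 23 → 70 → 35 → 106 → 53 → 160 → 80 → 40 → 20 → 10 → 5 → 16 → 8 → 4 → 2 → 1
Total steps = 120

120 steps


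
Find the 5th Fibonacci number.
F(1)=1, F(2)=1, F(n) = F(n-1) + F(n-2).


Sequence: 1, 1, 2, 3, 5
F(5) = 5


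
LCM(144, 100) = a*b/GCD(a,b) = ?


GCD(144, 100) = 4
LCM = 144*100/4 = 14400/4 = 3600

LCM = 3600


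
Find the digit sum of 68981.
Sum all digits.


6 + 8 + 9 + 8 + 1 = 32


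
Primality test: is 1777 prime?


Check divisors up to sqrt(1777) = 42.1545
No divisors found.
1777 is prime.

Yes, 1777 is prime


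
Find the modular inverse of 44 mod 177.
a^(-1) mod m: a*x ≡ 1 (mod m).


Use the extended Euclidean algorithm on (177, 44); each row r = 177*s + 44*t:
r=177, s=1, t=0
r=44, s=0, t=1
q=4: r=1, s=1, t=-4   [177*(1) + 44*(-4) = 1]
q=44: r=0, s=-44, t=177   [177*(-44) + 44*(177) = 0]
GCD = 1 with t = -4, so 44*(-4) ≡ 1 (mod 177)
Inverse = -4 mod 177 = 173
Check: 44 * 173 = 7612 ≡ 1 (mod 177)

44^(-1) ≡ 173 (mod 177)


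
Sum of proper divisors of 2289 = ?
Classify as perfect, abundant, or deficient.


Proper divisors: 1, 3, 7, 21, 109, 327, 763
Sum = 1 + 3 + 7 + 21 + 109 + 327 + 763 = 1231
1231 < 2289 → deficient

s(2289) = 1231 (deficient)


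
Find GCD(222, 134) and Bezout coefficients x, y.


Tabular extended Euclidean (each row: r = 222*s + 134*t):
r=222, s=1, t=0
r=134, s=0, t=1
q=1: r=88, s=1, t=-1   [222*(1) + 134*(-1) = 88]
q=1: r=46, s=-1, t=2   [222*(-1) + 134*(2) = 46]
q=1: r=42, s=2, t=-3   [222*(2) + 134*(-3) = 42]
q=1: r=4, s=-3, t=5   [222*(-3) + 134*(5) = 4]
q=10: r=2, s=32, t=-53   [222*(32) + 134*(-53) = 2]
q=2: r=0, s=-67, t=111   [222*(-67) + 134*(111) = 0]
GCD = 2; from the row with r=2: x=32, y=-53
Check: 222*(32) + 134*(-53) = 7104 - 7102 = 2

GCD = 2, x = 32, y = -53


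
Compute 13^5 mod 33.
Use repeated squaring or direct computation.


13^1 mod 33 = 13
13^2 mod 33 = 4
13^3 mod 33 = 19
13^4 mod 33 = 16
13^5 mod 33 = 10


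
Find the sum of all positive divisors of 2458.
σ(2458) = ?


Divisors of 2458: 1, 2, 1229, 2458
Sum = 1 + 2 + 1229 + 2458 = 3690

σ(2458) = 3690


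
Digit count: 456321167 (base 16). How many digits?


456321167 in base 16 = 1B32E88F
Number of digits = 8

8 digits (base 16)


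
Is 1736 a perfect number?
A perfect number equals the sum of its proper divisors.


Proper divisors of 1736: 1, 2, 4, 7, 8, 14, 28, 31, 56, 62, 124, 217, 248, 434, 868
Sum = 1 + 2 + 4 + 7 + 8 + 14 + 28 + 31 + 56 + 62 + 124 + 217 + 248 + 434 + 868 = 2104

No, 1736 is not perfect (2104 ≠ 1736)


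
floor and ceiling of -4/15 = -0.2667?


-4/15 = -0.2667
floor = -1
ceil = 0

floor = -1, ceil = 0


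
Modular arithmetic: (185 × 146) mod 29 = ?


185 × 146 = 27010
27010 mod 29 = 11


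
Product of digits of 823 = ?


8 × 2 × 3 = 48


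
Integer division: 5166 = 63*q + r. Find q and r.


5166 = 63 * 82 + 0
Check: 5166 + 0 = 5166

q = 82, r = 0


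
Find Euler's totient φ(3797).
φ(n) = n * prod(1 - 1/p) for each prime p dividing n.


3797 = 3797
Prime factors: 3797
φ(3797) = 3797 × (1-1/3797)
= 3797 × 3796/3797 = 3796

φ(3797) = 3796


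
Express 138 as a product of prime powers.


138 / 2 = 69
69 / 3 = 23
23 / 23 = 1
138 = 2 × 3 × 23


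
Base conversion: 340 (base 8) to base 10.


340 (base 8) = 224 (decimal)
224 (decimal) = 224 (base 10)


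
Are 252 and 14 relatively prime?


Euclidean algorithm:
252 = 18 * 14 + 0
GCD(252, 14) = 14

No, not coprime (GCD = 14)


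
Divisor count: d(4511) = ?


4511 = 13^1 × 347^1
d(4511) = (1+1) × (1+1) = 4

4 divisors


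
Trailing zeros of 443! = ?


floor(443/5) = 88
floor(443/25) = 17
floor(443/125) = 3
Total = 108

108 trailing zeros


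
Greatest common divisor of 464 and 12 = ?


464 = 38 * 12 + 8
12 = 1 * 8 + 4
8 = 2 * 4 + 0
GCD = 4


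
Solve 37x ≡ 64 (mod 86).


GCD(37, 86) = 1, unique solution
a^(-1) mod 86 = 7
x = 7 * 64 mod 86 = 18

x ≡ 18 (mod 86)


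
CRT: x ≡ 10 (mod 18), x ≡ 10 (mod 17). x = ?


M = 18*17 = 306
M1 = M/18 = 17, M2 = M/17 = 18
M1^(-1) mod 18 = 17, M2^(-1) mod 17 = 1
x = 10*17*17 + 10*18*1 = 3070
3070 mod 306 = 10
Check: 10 mod 18 = 10 ✓, 10 mod 17 = 10 ✓

x ≡ 10 (mod 306)


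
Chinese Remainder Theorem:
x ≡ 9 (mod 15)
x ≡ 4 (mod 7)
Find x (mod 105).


M = 15*7 = 105
M1 = M/15 = 7, M2 = M/7 = 15
M1^(-1) mod 15 = 13, M2^(-1) mod 7 = 1
x = 9*7*13 + 4*15*1 = 879
879 mod 105 = 39
Check: 39 mod 15 = 9 ✓, 39 mod 7 = 4 ✓

x ≡ 39 (mod 105)


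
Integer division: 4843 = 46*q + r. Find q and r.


4843 = 46 * 105 + 13
Check: 4830 + 13 = 4843

q = 105, r = 13


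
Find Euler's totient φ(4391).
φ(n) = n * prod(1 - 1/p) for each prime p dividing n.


4391 = 4391
Prime factors: 4391
φ(4391) = 4391 × (1-1/4391)
= 4391 × 4390/4391 = 4390

φ(4391) = 4390


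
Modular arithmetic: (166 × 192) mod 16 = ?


166 × 192 = 31872
31872 mod 16 = 0


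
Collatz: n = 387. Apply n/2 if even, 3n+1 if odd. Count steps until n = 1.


387 → 1162 → 581 → 1744 → 872 → 436 → 218 → 109 → 328 → 164 → 82 → 41 → 124 → 62 → 31 → 94 → 47 → 142 → 71 → 214 → 107 → 322 → 161 → 484 → 242 → 121 → 364 → 182 → 91 → 274 → 137 → 412 → 206 → 103 → 310 → 155 → 466 → 233 → 700 → 350 → 175 → 526 → 263 → 790 → 395 → 1186 → 593 → 1780 → 890 → 445 → 1336 → 668 → 334 → 167 → 502 → 251 → 754 → 377 → 1132 → 566 → 283 → 850 → 425 → 1276 → 638 → 319 → 958 → 479 → 1438 → 719 → 2158 → 1079 → 3238 → 1619 → 4858 → 2429 → 7288 → 3644 → 1822 → 911 → 2734 → 1367 → 4102 → 2051 → 6154 → 3077 → 9232 → 4616 → 2308 → 1154 → 577 → 1732 → 866 → 433 → 1300 → 650 → 325 → 976 → 488 → 244 → 122 → 61 → 184 → 92 → 46 → 23 → 70 → 35 → 106 → 53 → 160 → 80 → 40 → 20 → 10 → 5 → 16 → 8 → 4 → 2 → 1
Total steps = 120

120 steps


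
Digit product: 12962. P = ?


1 × 2 × 9 × 6 × 2 = 216


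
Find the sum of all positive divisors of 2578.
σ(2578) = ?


Divisors of 2578: 1, 2, 1289, 2578
Sum = 1 + 2 + 1289 + 2578 = 3870

σ(2578) = 3870


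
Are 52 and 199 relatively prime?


Euclidean algorithm:
199 = 3 * 52 + 43
52 = 1 * 43 + 9
43 = 4 * 9 + 7
9 = 1 * 7 + 2
7 = 3 * 2 + 1
2 = 2 * 1 + 0
GCD(52, 199) = 1

Yes, coprime (GCD = 1)


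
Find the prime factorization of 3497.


3497 / 13 = 269
269 / 269 = 1
3497 = 13 × 269


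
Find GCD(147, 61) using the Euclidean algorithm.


147 = 2 * 61 + 25
61 = 2 * 25 + 11
25 = 2 * 11 + 3
11 = 3 * 3 + 2
3 = 1 * 2 + 1
2 = 2 * 1 + 0
GCD = 1


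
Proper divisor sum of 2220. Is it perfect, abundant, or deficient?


Proper divisors: 1, 2, 3, 4, 5, 6, 10, 12, 15, 20, 30, 37, 60, 74, 111, 148, 185, 222, 370, 444, 555, 740, 1110
Sum = 1 + 2 + 3 + 4 + 5 + 6 + 10 + 12 + 15 + 20 + 30 + 37 + 60 + 74 + 111 + 148 + 185 + 222 + 370 + 444 + 555 + 740 + 1110 = 4164
4164 > 2220 → abundant

s(2220) = 4164 (abundant)


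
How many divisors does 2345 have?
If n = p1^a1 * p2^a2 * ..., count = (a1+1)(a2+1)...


2345 = 5^1 × 7^1 × 67^1
d(2345) = (1+1) × (1+1) × (1+1) = 8

8 divisors


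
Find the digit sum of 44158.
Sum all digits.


4 + 4 + 1 + 5 + 8 = 22


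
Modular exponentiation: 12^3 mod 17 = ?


12^1 mod 17 = 12
12^2 mod 17 = 8
12^3 mod 17 = 11


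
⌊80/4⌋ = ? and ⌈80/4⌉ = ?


80/4 = 20.0000
floor = 20
ceil = 20

floor = 20, ceil = 20


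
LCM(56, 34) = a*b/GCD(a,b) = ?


GCD(56, 34) = 2
LCM = 56*34/2 = 1904/2 = 952

LCM = 952


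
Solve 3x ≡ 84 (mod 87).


GCD(3, 87) = 3 divides 84
Divide: 1x ≡ 28 (mod 29)
x ≡ 28 (mod 29)


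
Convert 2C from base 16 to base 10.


2C (base 16) = 44 (decimal)
44 (decimal) = 44 (base 10)


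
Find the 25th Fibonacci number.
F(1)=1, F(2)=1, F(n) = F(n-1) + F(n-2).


Sequence: 1, 1, 2, 3, 5, 8, 13, 21, 34, 55, 89, 144, 233, 377, 610, 987, 1597, 2584, 4181, 6765, 10946, 17711, 28657, 46368, 75025
F(25) = 75025


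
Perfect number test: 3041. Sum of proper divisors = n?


Proper divisors of 3041: 1
Sum = 1 = 1

No, 3041 is not perfect (1 ≠ 3041)


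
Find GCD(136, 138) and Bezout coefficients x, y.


Tabular extended Euclidean (each row: r = 136*s + 138*t):
r=136, s=1, t=0
r=138, s=0, t=1
q=0: r=136, s=1, t=0   [136*(1) + 138*(0) = 136]
q=1: r=2, s=-1, t=1   [136*(-1) + 138*(1) = 2]
q=68: r=0, s=69, t=-68   [136*(69) + 138*(-68) = 0]
GCD = 2; from the row with r=2: x=-1, y=1
Check: 136*(-1) + 138*(1) = -136 + 138 = 2

GCD = 2, x = -1, y = 1


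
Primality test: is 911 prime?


Check divisors up to sqrt(911) = 30.1828
No divisors found.
911 is prime.

Yes, 911 is prime


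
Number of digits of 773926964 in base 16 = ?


773926964 in base 16 = 2E213034
Number of digits = 8

8 digits (base 16)


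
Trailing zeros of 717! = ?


floor(717/5) = 143
floor(717/25) = 28
floor(717/125) = 5
floor(717/625) = 1
Total = 177

177 trailing zeros


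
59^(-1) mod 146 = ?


Use the extended Euclidean algorithm on (146, 59); each row r = 146*s + 59*t:
r=146, s=1, t=0
r=59, s=0, t=1
q=2: r=28, s=1, t=-2   [146*(1) + 59*(-2) = 28]
q=2: r=3, s=-2, t=5   [146*(-2) + 59*(5) = 3]
q=9: r=1, s=19, t=-47   [146*(19) + 59*(-47) = 1]
q=3: r=0, s=-59, t=146   [146*(-59) + 59*(146) = 0]
GCD = 1 with t = -47, so 59*(-47) ≡ 1 (mod 146)
Inverse = -47 mod 146 = 99
Check: 59 * 99 = 5841 ≡ 1 (mod 146)

59^(-1) ≡ 99 (mod 146)


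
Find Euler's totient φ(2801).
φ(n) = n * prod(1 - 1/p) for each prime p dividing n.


2801 = 2801
Prime factors: 2801
φ(2801) = 2801 × (1-1/2801)
= 2801 × 2800/2801 = 2800

φ(2801) = 2800


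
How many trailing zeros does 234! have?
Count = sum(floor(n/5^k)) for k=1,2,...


floor(234/5) = 46
floor(234/25) = 9
floor(234/125) = 1
Total = 56

56 trailing zeros


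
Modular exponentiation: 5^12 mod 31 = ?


5^1 mod 31 = 5
5^2 mod 31 = 25
5^3 mod 31 = 1
5^4 mod 31 = 5
5^5 mod 31 = 25
5^6 mod 31 = 1
5^7 mod 31 = 5
5^8 mod 31 = 25
5^9 mod 31 = 1
5^10 mod 31 = 5
5^11 mod 31 = 25
5^12 mod 31 = 1


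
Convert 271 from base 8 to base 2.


271 (base 8) = 185 (decimal)
185 (decimal) = 10111001 (base 2)


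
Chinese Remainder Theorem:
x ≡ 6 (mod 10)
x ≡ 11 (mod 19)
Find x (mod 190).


M = 10*19 = 190
M1 = M/10 = 19, M2 = M/19 = 10
M1^(-1) mod 10 = 9, M2^(-1) mod 19 = 2
x = 6*19*9 + 11*10*2 = 1246
1246 mod 190 = 106
Check: 106 mod 10 = 6 ✓, 106 mod 19 = 11 ✓

x ≡ 106 (mod 190)


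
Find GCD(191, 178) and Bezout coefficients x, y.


Tabular extended Euclidean (each row: r = 191*s + 178*t):
r=191, s=1, t=0
r=178, s=0, t=1
q=1: r=13, s=1, t=-1   [191*(1) + 178*(-1) = 13]
q=13: r=9, s=-13, t=14   [191*(-13) + 178*(14) = 9]
q=1: r=4, s=14, t=-15   [191*(14) + 178*(-15) = 4]
q=2: r=1, s=-41, t=44   [191*(-41) + 178*(44) = 1]
q=4: r=0, s=178, t=-191   [191*(178) + 178*(-191) = 0]
GCD = 1; from the row with r=1: x=-41, y=44
Check: 191*(-41) + 178*(44) = -7831 + 7832 = 1

GCD = 1, x = -41, y = 44


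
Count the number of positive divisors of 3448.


3448 = 2^3 × 431^1
d(3448) = (3+1) × (1+1) = 8

8 divisors


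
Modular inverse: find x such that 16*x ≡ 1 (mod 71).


Use the extended Euclidean algorithm on (71, 16); each row r = 71*s + 16*t:
r=71, s=1, t=0
r=16, s=0, t=1
q=4: r=7, s=1, t=-4   [71*(1) + 16*(-4) = 7]
q=2: r=2, s=-2, t=9   [71*(-2) + 16*(9) = 2]
q=3: r=1, s=7, t=-31   [71*(7) + 16*(-31) = 1]
q=2: r=0, s=-16, t=71   [71*(-16) + 16*(71) = 0]
GCD = 1 with t = -31, so 16*(-31) ≡ 1 (mod 71)
Inverse = -31 mod 71 = 40
Check: 16 * 40 = 640 ≡ 1 (mod 71)

16^(-1) ≡ 40 (mod 71)


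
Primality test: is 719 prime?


Check divisors up to sqrt(719) = 26.8142
No divisors found.
719 is prime.

Yes, 719 is prime


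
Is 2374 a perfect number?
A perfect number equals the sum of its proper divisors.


Proper divisors of 2374: 1, 2, 1187
Sum = 1 + 2 + 1187 = 1190

No, 2374 is not perfect (1190 ≠ 2374)


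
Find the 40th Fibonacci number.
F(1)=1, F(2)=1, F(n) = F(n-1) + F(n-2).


Sequence: 1, 1, 2, 3, 5, 8, 13, 21, 34, 55, 89, 144, 233, 377, 610, 987, 1597, 2584, 4181, 6765, 10946, 17711, 28657, 46368, 75025, 121393, 196418, 317811, 514229, 832040, 1346269, 2178309, 3524578, 5702887, 9227465, 14930352, 24157817, 39088169, 63245986, 102334155
F(40) = 102334155


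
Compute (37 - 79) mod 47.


37 - 79 = -42
-42 mod 47 = 5


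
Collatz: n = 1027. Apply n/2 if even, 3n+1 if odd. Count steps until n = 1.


1027 → 3082 → 1541 → 4624 → 2312 → 1156 → 578 → 289 → 868 → 434 → 217 → 652 → 326 → 163 → 490 → 245 → 736 → 368 → 184 → 92 → 46 → 23 → 70 → 35 → 106 → 53 → 160 → 80 → 40 → 20 → 10 → 5 → 16 → 8 → 4 → 2 → 1
Total steps = 36

36 steps


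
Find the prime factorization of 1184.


1184 / 2 = 592
592 / 2 = 296
296 / 2 = 148
148 / 2 = 74
74 / 2 = 37
37 / 37 = 1
1184 = 2^5 × 37


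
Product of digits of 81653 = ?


8 × 1 × 6 × 5 × 3 = 720


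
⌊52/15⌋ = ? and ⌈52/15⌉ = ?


52/15 = 3.4667
floor = 3
ceil = 4

floor = 3, ceil = 4


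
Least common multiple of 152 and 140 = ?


GCD(152, 140) = 4
LCM = 152*140/4 = 21280/4 = 5320

LCM = 5320


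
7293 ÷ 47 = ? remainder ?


7293 = 47 * 155 + 8
Check: 7285 + 8 = 7293

q = 155, r = 8


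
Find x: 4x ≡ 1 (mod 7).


GCD(4, 7) = 1, unique solution
a^(-1) mod 7 = 2
x = 2 * 1 mod 7 = 2

x ≡ 2 (mod 7)


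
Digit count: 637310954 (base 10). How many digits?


637310954 has 9 digits in base 10
floor(log10(637310954)) + 1 = floor(8.8044) + 1 = 9

9 digits (base 10)


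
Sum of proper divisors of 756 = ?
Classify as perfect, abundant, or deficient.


Proper divisors: 1, 2, 3, 4, 6, 7, 9, 12, 14, 18, 21, 27, 28, 36, 42, 54, 63, 84, 108, 126, 189, 252, 378
Sum = 1 + 2 + 3 + 4 + 6 + 7 + 9 + 12 + 14 + 18 + 21 + 27 + 28 + 36 + 42 + 54 + 63 + 84 + 108 + 126 + 189 + 252 + 378 = 1484
1484 > 756 → abundant

s(756) = 1484 (abundant)


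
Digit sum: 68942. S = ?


6 + 8 + 9 + 4 + 2 = 29


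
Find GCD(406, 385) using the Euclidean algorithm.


406 = 1 * 385 + 21
385 = 18 * 21 + 7
21 = 3 * 7 + 0
GCD = 7


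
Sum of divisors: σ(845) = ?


Divisors of 845: 1, 5, 13, 65, 169, 845
Sum = 1 + 5 + 13 + 65 + 169 + 845 = 1098

σ(845) = 1098


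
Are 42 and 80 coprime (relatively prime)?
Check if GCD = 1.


Euclidean algorithm:
80 = 1 * 42 + 38
42 = 1 * 38 + 4
38 = 9 * 4 + 2
4 = 2 * 2 + 0
GCD(42, 80) = 2

No, not coprime (GCD = 2)


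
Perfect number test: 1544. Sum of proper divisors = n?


Proper divisors of 1544: 1, 2, 4, 8, 193, 386, 772
Sum = 1 + 2 + 4 + 8 + 193 + 386 + 772 = 1366

No, 1544 is not perfect (1366 ≠ 1544)


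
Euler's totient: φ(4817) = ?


4817 = 4817
Prime factors: 4817
φ(4817) = 4817 × (1-1/4817)
= 4817 × 4816/4817 = 4816

φ(4817) = 4816


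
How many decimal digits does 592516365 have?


592516365 has 9 digits in base 10
floor(log10(592516365)) + 1 = floor(8.7727) + 1 = 9

9 digits (base 10)


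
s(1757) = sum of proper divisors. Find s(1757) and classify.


Proper divisors: 1, 7, 251
Sum = 1 + 7 + 251 = 259
259 < 1757 → deficient

s(1757) = 259 (deficient)


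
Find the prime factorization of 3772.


3772 / 2 = 1886
1886 / 2 = 943
943 / 23 = 41
41 / 41 = 1
3772 = 2^2 × 23 × 41


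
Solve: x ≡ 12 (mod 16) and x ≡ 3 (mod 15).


M = 16*15 = 240
M1 = M/16 = 15, M2 = M/15 = 16
M1^(-1) mod 16 = 15, M2^(-1) mod 15 = 1
x = 12*15*15 + 3*16*1 = 2748
2748 mod 240 = 108
Check: 108 mod 16 = 12 ✓, 108 mod 15 = 3 ✓

x ≡ 108 (mod 240)


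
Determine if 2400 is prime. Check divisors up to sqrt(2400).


2400 / 2 = 1200 (exact division)
2400 is NOT prime.

No, 2400 is not prime


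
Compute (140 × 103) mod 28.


140 × 103 = 14420
14420 mod 28 = 0


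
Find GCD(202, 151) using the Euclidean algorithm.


202 = 1 * 151 + 51
151 = 2 * 51 + 49
51 = 1 * 49 + 2
49 = 24 * 2 + 1
2 = 2 * 1 + 0
GCD = 1


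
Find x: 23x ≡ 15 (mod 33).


GCD(23, 33) = 1, unique solution
a^(-1) mod 33 = 23
x = 23 * 15 mod 33 = 15

x ≡ 15 (mod 33)


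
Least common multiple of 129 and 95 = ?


GCD(129, 95) = 1
LCM = 129*95/1 = 12255/1 = 12255

LCM = 12255


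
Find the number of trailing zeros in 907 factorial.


floor(907/5) = 181
floor(907/25) = 36
floor(907/125) = 7
floor(907/625) = 1
Total = 225

225 trailing zeros


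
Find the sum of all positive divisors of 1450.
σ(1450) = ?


Divisors of 1450: 1, 2, 5, 10, 25, 29, 50, 58, 145, 290, 725, 1450
Sum = 1 + 2 + 5 + 10 + 25 + 29 + 50 + 58 + 145 + 290 + 725 + 1450 = 2790

σ(1450) = 2790


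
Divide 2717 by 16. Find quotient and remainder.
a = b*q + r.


2717 = 16 * 169 + 13
Check: 2704 + 13 = 2717

q = 169, r = 13


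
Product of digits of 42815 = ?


4 × 2 × 8 × 1 × 5 = 320


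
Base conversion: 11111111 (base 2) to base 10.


11111111 (base 2) = 255 (decimal)
255 (decimal) = 255 (base 10)


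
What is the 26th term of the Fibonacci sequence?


Sequence: 1, 1, 2, 3, 5, 8, 13, 21, 34, 55, 89, 144, 233, 377, 610, 987, 1597, 2584, 4181, 6765, 10946, 17711, 28657, 46368, 75025, 121393
F(26) = 121393


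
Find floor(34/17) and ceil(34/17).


34/17 = 2.0000
floor = 2
ceil = 2

floor = 2, ceil = 2


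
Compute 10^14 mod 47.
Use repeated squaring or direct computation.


10^1 mod 47 = 10
10^2 mod 47 = 6
10^3 mod 47 = 13
10^4 mod 47 = 36
10^5 mod 47 = 31
10^6 mod 47 = 28
10^7 mod 47 = 45
10^8 mod 47 = 27
10^9 mod 47 = 35
10^10 mod 47 = 21
10^11 mod 47 = 22
10^12 mod 47 = 32
10^13 mod 47 = 38
10^14 mod 47 = 4


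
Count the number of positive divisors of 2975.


2975 = 5^2 × 7^1 × 17^1
d(2975) = (2+1) × (1+1) × (1+1) = 12

12 divisors


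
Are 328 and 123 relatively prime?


Euclidean algorithm:
328 = 2 * 123 + 82
123 = 1 * 82 + 41
82 = 2 * 41 + 0
GCD(328, 123) = 41

No, not coprime (GCD = 41)


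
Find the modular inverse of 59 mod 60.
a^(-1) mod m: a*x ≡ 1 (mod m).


Use the extended Euclidean algorithm on (60, 59); each row r = 60*s + 59*t:
r=60, s=1, t=0
r=59, s=0, t=1
q=1: r=1, s=1, t=-1   [60*(1) + 59*(-1) = 1]
q=59: r=0, s=-59, t=60   [60*(-59) + 59*(60) = 0]
GCD = 1 with t = -1, so 59*(-1) ≡ 1 (mod 60)
Inverse = -1 mod 60 = 59
Check: 59 * 59 = 3481 ≡ 1 (mod 60)

59^(-1) ≡ 59 (mod 60)


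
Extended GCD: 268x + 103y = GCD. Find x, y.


Tabular extended Euclidean (each row: r = 268*s + 103*t):
r=268, s=1, t=0
r=103, s=0, t=1
q=2: r=62, s=1, t=-2   [268*(1) + 103*(-2) = 62]
q=1: r=41, s=-1, t=3   [268*(-1) + 103*(3) = 41]
q=1: r=21, s=2, t=-5   [268*(2) + 103*(-5) = 21]
q=1: r=20, s=-3, t=8   [268*(-3) + 103*(8) = 20]
q=1: r=1, s=5, t=-13   [268*(5) + 103*(-13) = 1]
q=20: r=0, s=-103, t=268   [268*(-103) + 103*(268) = 0]
GCD = 1; from the row with r=1: x=5, y=-13
Check: 268*(5) + 103*(-13) = 1340 - 1339 = 1

GCD = 1, x = 5, y = -13


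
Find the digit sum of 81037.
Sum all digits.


8 + 1 + 0 + 3 + 7 = 19


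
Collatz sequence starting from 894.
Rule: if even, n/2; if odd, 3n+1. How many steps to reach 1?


894 → 447 → 1342 → 671 → 2014 → 1007 → 3022 → 1511 → 4534 → 2267 → 6802 → 3401 → 10204 → 5102 → 2551 → 7654 → 3827 → 11482 → 5741 → 17224 → 8612 → 4306 → 2153 → 6460 → 3230 → 1615 → 4846 → 2423 → 7270 → 3635 → 10906 → 5453 → 16360 → 8180 → 4090 → 2045 → 6136 → 3068 → 1534 → 767 → 2302 → 1151 → 3454 → 1727 → 5182 → 2591 → 7774 → 3887 → 11662 → 5831 → 17494 → 8747 → 26242 → 13121 → 39364 → 19682 → 9841 → 29524 → 14762 → 7381 → 22144 → 11072 → 5536 → 2768 → 1384 → 692 → 346 → 173 → 520 → 260 → 130 → 65 → 196 → 98 → 49 → 148 → 74 → 37 → 112 → 56 → 28 → 14 → 7 → 22 → 11 → 34 → 17 → 52 → 26 → 13 → 40 → 20 → 10 → 5 → 16 → 8 → 4 → 2 → 1
Total steps = 98

98 steps


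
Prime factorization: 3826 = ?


3826 / 2 = 1913
1913 / 1913 = 1
3826 = 2 × 1913


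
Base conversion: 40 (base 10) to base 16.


40 (base 10) = 40 (decimal)
40 (decimal) = 28 (base 16)


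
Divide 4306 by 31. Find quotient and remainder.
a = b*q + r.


4306 = 31 * 138 + 28
Check: 4278 + 28 = 4306

q = 138, r = 28


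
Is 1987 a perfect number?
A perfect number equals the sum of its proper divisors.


Proper divisors of 1987: 1
Sum = 1 = 1

No, 1987 is not perfect (1 ≠ 1987)


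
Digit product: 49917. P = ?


4 × 9 × 9 × 1 × 7 = 2268


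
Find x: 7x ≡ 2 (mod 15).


GCD(7, 15) = 1, unique solution
a^(-1) mod 15 = 13
x = 13 * 2 mod 15 = 11

x ≡ 11 (mod 15)


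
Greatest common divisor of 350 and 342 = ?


350 = 1 * 342 + 8
342 = 42 * 8 + 6
8 = 1 * 6 + 2
6 = 3 * 2 + 0
GCD = 2


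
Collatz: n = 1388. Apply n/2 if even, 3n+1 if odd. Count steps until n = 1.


1388 → 694 → 347 → 1042 → 521 → 1564 → 782 → 391 → 1174 → 587 → 1762 → 881 → 2644 → 1322 → 661 → 1984 → 992 → 496 → 248 → 124 → 62 → 31 → 94 → 47 → 142 → 71 → 214 → 107 → 322 → 161 → 484 → 242 → 121 → 364 → 182 → 91 → 274 → 137 → 412 → 206 → 103 → 310 → 155 → 466 → 233 → 700 → 350 → 175 → 526 → 263 → 790 → 395 → 1186 → 593 → 1780 → 890 → 445 → 1336 → 668 → 334 → 167 → 502 → 251 → 754 → 377 → 1132 → 566 → 283 → 850 → 425 → 1276 → 638 → 319 → 958 → 479 → 1438 → 719 → 2158 → 1079 → 3238 → 1619 → 4858 → 2429 → 7288 → 3644 → 1822 → 911 → 2734 → 1367 → 4102 → 2051 → 6154 → 3077 → 9232 → 4616 → 2308 → 1154 → 577 → 1732 → 866 → 433 → 1300 → 650 → 325 → 976 → 488 → 244 → 122 → 61 → 184 → 92 → 46 → 23 → 70 → 35 → 106 → 53 → 160 → 80 → 40 → 20 → 10 → 5 → 16 → 8 → 4 → 2 → 1
Total steps = 127

127 steps


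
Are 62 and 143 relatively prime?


Euclidean algorithm:
143 = 2 * 62 + 19
62 = 3 * 19 + 5
19 = 3 * 5 + 4
5 = 1 * 4 + 1
4 = 4 * 1 + 0
GCD(62, 143) = 1

Yes, coprime (GCD = 1)


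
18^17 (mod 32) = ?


18^1 mod 32 = 18
18^2 mod 32 = 4
18^3 mod 32 = 8
18^4 mod 32 = 16
18^5 mod 32 = 0
18^6 mod 32 = 0
18^7 mod 32 = 0
18^8 mod 32 = 0
18^9 mod 32 = 0
18^10 mod 32 = 0
18^11 mod 32 = 0
18^12 mod 32 = 0
18^13 mod 32 = 0
18^14 mod 32 = 0
18^15 mod 32 = 0
18^16 mod 32 = 0
18^17 mod 32 = 0


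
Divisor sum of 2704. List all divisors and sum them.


Divisors of 2704: 1, 2, 4, 8, 13, 16, 26, 52, 104, 169, 208, 338, 676, 1352, 2704
Sum = 1 + 2 + 4 + 8 + 13 + 16 + 26 + 52 + 104 + 169 + 208 + 338 + 676 + 1352 + 2704 = 5673

σ(2704) = 5673


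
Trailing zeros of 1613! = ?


floor(1613/5) = 322
floor(1613/25) = 64
floor(1613/125) = 12
floor(1613/625) = 2
Total = 400

400 trailing zeros


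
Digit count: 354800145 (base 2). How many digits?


354800145 in base 2 = 10101001001011101001000010001
Number of digits = 29

29 digits (base 2)


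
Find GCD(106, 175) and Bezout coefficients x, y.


Tabular extended Euclidean (each row: r = 106*s + 175*t):
r=106, s=1, t=0
r=175, s=0, t=1
q=0: r=106, s=1, t=0   [106*(1) + 175*(0) = 106]
q=1: r=69, s=-1, t=1   [106*(-1) + 175*(1) = 69]
q=1: r=37, s=2, t=-1   [106*(2) + 175*(-1) = 37]
q=1: r=32, s=-3, t=2   [106*(-3) + 175*(2) = 32]
q=1: r=5, s=5, t=-3   [106*(5) + 175*(-3) = 5]
q=6: r=2, s=-33, t=20   [106*(-33) + 175*(20) = 2]
q=2: r=1, s=71, t=-43   [106*(71) + 175*(-43) = 1]
q=2: r=0, s=-175, t=106   [106*(-175) + 175*(106) = 0]
GCD = 1; from the row with r=1: x=71, y=-43
Check: 106*(71) + 175*(-43) = 7526 - 7525 = 1

GCD = 1, x = 71, y = -43


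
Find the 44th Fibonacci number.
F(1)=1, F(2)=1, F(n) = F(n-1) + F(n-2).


Sequence: 1, 1, 2, 3, 5, 8, 13, 21, 34, 55, 89, 144, 233, 377, 610, 987, 1597, 2584, 4181, 6765, 10946, 17711, 28657, 46368, 75025, 121393, 196418, 317811, 514229, 832040, 1346269, 2178309, 3524578, 5702887, 9227465, 14930352, 24157817, 39088169, 63245986, 102334155, 165580141, 267914296, 433494437, 701408733
F(44) = 701408733


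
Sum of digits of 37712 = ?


3 + 7 + 7 + 1 + 2 = 20


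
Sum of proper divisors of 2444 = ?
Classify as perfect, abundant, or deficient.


Proper divisors: 1, 2, 4, 13, 26, 47, 52, 94, 188, 611, 1222
Sum = 1 + 2 + 4 + 13 + 26 + 47 + 52 + 94 + 188 + 611 + 1222 = 2260
2260 < 2444 → deficient

s(2444) = 2260 (deficient)


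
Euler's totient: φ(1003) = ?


1003 = 17 × 59
Prime factors: 17, 59
φ(1003) = 1003 × (1-1/17) × (1-1/59)
= 1003 × 16/17 × 58/59 = 928

φ(1003) = 928


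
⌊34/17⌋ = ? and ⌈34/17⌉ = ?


34/17 = 2.0000
floor = 2
ceil = 2

floor = 2, ceil = 2


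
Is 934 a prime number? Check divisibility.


934 / 2 = 467 (exact division)
934 is NOT prime.

No, 934 is not prime


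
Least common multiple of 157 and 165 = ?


GCD(157, 165) = 1
LCM = 157*165/1 = 25905/1 = 25905

LCM = 25905


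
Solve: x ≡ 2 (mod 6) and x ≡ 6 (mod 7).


M = 6*7 = 42
M1 = M/6 = 7, M2 = M/7 = 6
M1^(-1) mod 6 = 1, M2^(-1) mod 7 = 6
x = 2*7*1 + 6*6*6 = 230
230 mod 42 = 20
Check: 20 mod 6 = 2 ✓, 20 mod 7 = 6 ✓

x ≡ 20 (mod 42)


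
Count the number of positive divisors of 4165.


4165 = 5^1 × 7^2 × 17^1
d(4165) = (1+1) × (2+1) × (1+1) = 12

12 divisors


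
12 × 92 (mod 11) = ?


12 × 92 = 1104
1104 mod 11 = 4


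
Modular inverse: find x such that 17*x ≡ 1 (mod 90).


Use the extended Euclidean algorithm on (90, 17); each row r = 90*s + 17*t:
r=90, s=1, t=0
r=17, s=0, t=1
q=5: r=5, s=1, t=-5   [90*(1) + 17*(-5) = 5]
q=3: r=2, s=-3, t=16   [90*(-3) + 17*(16) = 2]
q=2: r=1, s=7, t=-37   [90*(7) + 17*(-37) = 1]
q=2: r=0, s=-17, t=90   [90*(-17) + 17*(90) = 0]
GCD = 1 with t = -37, so 17*(-37) ≡ 1 (mod 90)
Inverse = -37 mod 90 = 53
Check: 17 * 53 = 901 ≡ 1 (mod 90)

17^(-1) ≡ 53 (mod 90)


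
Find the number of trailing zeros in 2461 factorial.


floor(2461/5) = 492
floor(2461/25) = 98
floor(2461/125) = 19
floor(2461/625) = 3
Total = 612

612 trailing zeros


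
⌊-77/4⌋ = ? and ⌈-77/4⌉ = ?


-77/4 = -19.2500
floor = -20
ceil = -19

floor = -20, ceil = -19


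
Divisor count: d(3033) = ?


3033 = 3^2 × 337^1
d(3033) = (2+1) × (1+1) = 6

6 divisors


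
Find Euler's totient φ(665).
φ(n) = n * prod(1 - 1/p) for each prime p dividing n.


665 = 5 × 7 × 19
Prime factors: 5, 7, 19
φ(665) = 665 × (1-1/5) × (1-1/7) × (1-1/19)
= 665 × 4/5 × 6/7 × 18/19 = 432

φ(665) = 432


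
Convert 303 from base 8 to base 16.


303 (base 8) = 195 (decimal)
195 (decimal) = C3 (base 16)


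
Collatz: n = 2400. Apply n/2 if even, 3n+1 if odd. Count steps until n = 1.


2400 → 1200 → 600 → 300 → 150 → 75 → 226 → 113 → 340 → 170 → 85 → 256 → 128 → 64 → 32 → 16 → 8 → 4 → 2 → 1
Total steps = 19

19 steps


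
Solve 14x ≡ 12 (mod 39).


GCD(14, 39) = 1, unique solution
a^(-1) mod 39 = 14
x = 14 * 12 mod 39 = 12

x ≡ 12 (mod 39)


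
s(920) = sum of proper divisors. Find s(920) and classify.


Proper divisors: 1, 2, 4, 5, 8, 10, 20, 23, 40, 46, 92, 115, 184, 230, 460
Sum = 1 + 2 + 4 + 5 + 8 + 10 + 20 + 23 + 40 + 46 + 92 + 115 + 184 + 230 + 460 = 1240
1240 > 920 → abundant

s(920) = 1240 (abundant)


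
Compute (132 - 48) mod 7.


132 - 48 = 84
84 mod 7 = 0


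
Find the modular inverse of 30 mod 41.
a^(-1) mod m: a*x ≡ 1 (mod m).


Use the extended Euclidean algorithm on (41, 30); each row r = 41*s + 30*t:
r=41, s=1, t=0
r=30, s=0, t=1
q=1: r=11, s=1, t=-1   [41*(1) + 30*(-1) = 11]
q=2: r=8, s=-2, t=3   [41*(-2) + 30*(3) = 8]
q=1: r=3, s=3, t=-4   [41*(3) + 30*(-4) = 3]
q=2: r=2, s=-8, t=11   [41*(-8) + 30*(11) = 2]
q=1: r=1, s=11, t=-15   [41*(11) + 30*(-15) = 1]
q=2: r=0, s=-30, t=41   [41*(-30) + 30*(41) = 0]
GCD = 1 with t = -15, so 30*(-15) ≡ 1 (mod 41)
Inverse = -15 mod 41 = 26
Check: 30 * 26 = 780 ≡ 1 (mod 41)

30^(-1) ≡ 26 (mod 41)


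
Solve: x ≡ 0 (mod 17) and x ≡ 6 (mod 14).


M = 17*14 = 238
M1 = M/17 = 14, M2 = M/14 = 17
M1^(-1) mod 17 = 11, M2^(-1) mod 14 = 5
x = 0*14*11 + 6*17*5 = 510
510 mod 238 = 34
Check: 34 mod 17 = 0 ✓, 34 mod 14 = 6 ✓

x ≡ 34 (mod 238)


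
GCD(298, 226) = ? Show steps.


298 = 1 * 226 + 72
226 = 3 * 72 + 10
72 = 7 * 10 + 2
10 = 5 * 2 + 0
GCD = 2


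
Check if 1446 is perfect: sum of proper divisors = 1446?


Proper divisors of 1446: 1, 2, 3, 6, 241, 482, 723
Sum = 1 + 2 + 3 + 6 + 241 + 482 + 723 = 1458

No, 1446 is not perfect (1458 ≠ 1446)


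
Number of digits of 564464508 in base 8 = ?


564464508 in base 8 = 4151205574
Number of digits = 10

10 digits (base 8)


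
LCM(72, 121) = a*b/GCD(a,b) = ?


GCD(72, 121) = 1
LCM = 72*121/1 = 8712/1 = 8712

LCM = 8712


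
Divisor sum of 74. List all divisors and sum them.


Divisors of 74: 1, 2, 37, 74
Sum = 1 + 2 + 37 + 74 = 114

σ(74) = 114


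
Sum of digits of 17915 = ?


1 + 7 + 9 + 1 + 5 = 23


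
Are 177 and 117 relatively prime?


Euclidean algorithm:
177 = 1 * 117 + 60
117 = 1 * 60 + 57
60 = 1 * 57 + 3
57 = 19 * 3 + 0
GCD(177, 117) = 3

No, not coprime (GCD = 3)


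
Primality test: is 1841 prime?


1841 / 7 = 263 (exact division)
1841 is NOT prime.

No, 1841 is not prime


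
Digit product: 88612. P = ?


8 × 8 × 6 × 1 × 2 = 768


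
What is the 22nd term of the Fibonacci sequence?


Sequence: 1, 1, 2, 3, 5, 8, 13, 21, 34, 55, 89, 144, 233, 377, 610, 987, 1597, 2584, 4181, 6765, 10946, 17711
F(22) = 17711
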